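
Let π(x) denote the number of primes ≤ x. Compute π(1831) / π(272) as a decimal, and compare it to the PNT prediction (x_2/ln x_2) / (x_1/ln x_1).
π(1831)/π(272) = 282/58 ≈ 4.8621;  PNT prediction ≈ 5.0230.

π(272) = 58 and π(1831) = 282, so π(1831)/π(272) ≈ 4.8621. The PNT-predicted ratio is (1831/ln(1831)) / (272/ln(272)) ≈ 5.0230. The two agree to within a few percent, as expected.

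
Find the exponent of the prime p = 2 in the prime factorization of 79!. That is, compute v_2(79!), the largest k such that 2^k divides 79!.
v_2(79!) = 74

Legendre's formula: v_p(n!) = Σ_{k ≥ 1} ⌊n / p^k⌋. For p = 2, n = 79, the terms are:
  ⌊79/2^1⌋ = ⌊79/2⌋ = 39
  ⌊79/2^2⌋ = ⌊79/4⌋ = 19
  ⌊79/2^3⌋ = ⌊79/8⌋ = 9
  ⌊79/2^4⌋ = ⌊79/16⌋ = 4
  ⌊79/2^5⌋ = ⌊79/32⌋ = 2
  ⌊79/2^6⌋ = ⌊79/64⌋ = 1
(the next term ⌊79/2^7⌋ = 0, terminating the sum). Summing: v_2(79!) = 39 + 19 + 9 + 4 + 2 + 1 = 74.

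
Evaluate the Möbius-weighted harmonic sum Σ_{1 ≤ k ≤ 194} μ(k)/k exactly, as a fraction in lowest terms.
Σ μ(k)/k = -162685145434507819720231919124130110542776026835685412824952315254342218891/10471704020615314823179750081330797558038652774832687274326525057653363714330

Values of μ(k) for 1 ≤ k ≤ 194: μ(1) = 1, μ(2) = -1, μ(3) = -1, μ(5) = -1, μ(6) = 1, μ(7) = -1, μ(10) = 1, μ(11) = -1, μ(13) = -1, μ(14) = 1, μ(15) = 1, μ(17) = -1, μ(19) = -1, μ(21) = 1, μ(22) = 1, μ(23) = -1, μ(26) = 1, μ(29) = -1, μ(30) = -1, μ(31) = -1, μ(33) = 1, μ(34) = 1, μ(35) = 1, μ(37) = -1, μ(38) = 1, μ(39) = 1, μ(41) = -1, μ(42) = -1, μ(43) = -1, μ(46) = 1, μ(47) = -1, μ(51) = 1, μ(53) = -1, μ(55) = 1, μ(57) = 1, μ(58) = 1, μ(59) = -1, μ(61) = -1, μ(62) = 1, μ(65) = 1, μ(66) = -1, μ(67) = -1, μ(69) = 1, μ(70) = -1, μ(71) = -1, μ(73) = -1, μ(74) = 1, μ(77) = 1, μ(78) = -1, μ(79) = -1, μ(82) = 1, μ(83) = -1, μ(85) = 1, μ(86) = 1, μ(87) = 1, μ(89) = -1, μ(91) = 1, μ(93) = 1, μ(94) = 1, μ(95) = 1, μ(97) = -1, μ(101) = -1, μ(102) = -1, μ(103) = -1, μ(105) = -1, μ(106) = 1, μ(107) = -1, μ(109) = -1, μ(110) = -1, μ(111) = 1, μ(113) = -1, μ(114) = -1, μ(115) = 1, μ(118) = 1, μ(119) = 1, μ(122) = 1, μ(123) = 1, μ(127) = -1, μ(129) = 1, μ(130) = -1, μ(131) = -1, μ(133) = 1, μ(134) = 1, μ(137) = -1, μ(138) = -1, μ(139) = -1, μ(141) = 1, μ(142) = 1, μ(143) = 1, μ(145) = 1, μ(146) = 1, μ(149) = -1, μ(151) = -1, μ(154) = -1, μ(155) = 1, μ(157) = -1, μ(158) = 1, μ(159) = 1, μ(161) = 1, μ(163) = -1, μ(165) = -1, μ(166) = 1, μ(167) = -1, μ(170) = -1, μ(173) = -1, μ(174) = -1, μ(177) = 1, μ(178) = 1, μ(179) = -1, μ(181) = -1, μ(182) = -1, μ(183) = 1, μ(185) = 1, μ(186) = -1, μ(187) = 1, μ(190) = -1, μ(191) = -1, μ(193) = -1, μ(194) = 1, with μ = 0 on non-squarefree integers. Summing μ(k)/k for k where μ(k) ≠ 0 gives -162685145434507819720231919124130110542776026835685412824952315254342218891/10471704020615314823179750081330797558038652774832687274326525057653363714330 ≈ -0.0155. (PNT ⟺ this sum → 0 as n → ∞.)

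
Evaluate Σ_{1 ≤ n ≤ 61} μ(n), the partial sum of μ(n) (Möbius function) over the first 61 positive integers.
Σ_{n ≤ 61} μ(n) = -2

Compute μ(n) for each 1 ≤ n ≤ 61: μ(1) = 1, μ(2) = -1, μ(3) = -1, μ(4) = 0, μ(5) = -1, μ(6) = 1, μ(7) = -1, μ(8) = 0, μ(9) = 0, μ(10) = 1, μ(11) = -1, μ(12) = 0, μ(13) = -1, μ(14) = 1, μ(15) = 1, μ(16) = 0, μ(17) = -1, μ(18) = 0, μ(19) = -1, μ(20) = 0, μ(21) = 1, μ(22) = 1, μ(23) = -1, μ(24) = 0, μ(25) = 0, μ(26) = 1, μ(27) = 0, μ(28) = 0, μ(29) = -1, μ(30) = -1, μ(31) = -1, μ(32) = 0, μ(33) = 1, μ(34) = 1, μ(35) = 1, μ(36) = 0, μ(37) = -1, μ(38) = 1, μ(39) = 1, μ(40) = 0, μ(41) = -1, μ(42) = -1, μ(43) = -1, μ(44) = 0, μ(45) = 0, μ(46) = 1, μ(47) = -1, μ(48) = 0, μ(49) = 0, μ(50) = 0, μ(51) = 1, μ(52) = 0, μ(53) = -1, μ(54) = 0, μ(55) = 1, μ(56) = 0, μ(57) = 1, μ(58) = 1, μ(59) = -1, μ(60) = 0, μ(61) = -1. Summing all 61 values: -2. (Mertens function M(x) = Σ_{n ≤ x} μ(n); on average M(x) should be small (PNT ⟺ M(x) = o(x)).)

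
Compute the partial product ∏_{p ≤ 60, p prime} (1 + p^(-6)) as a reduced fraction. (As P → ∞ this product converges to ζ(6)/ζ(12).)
∏ = 15208164362828403658148964619279112555962623197017564159533315284245673252712693579875969187856000000/14952583309331613601270624305866697838298339465266429234833578634476621111163572328947624655858571977

The primes p ≤ 60 are [2, 3, 5, 7, 11, 13, 17, 19, 23, 29, 31, 37, 41, 43, 47, 53, 59]. For each, (1 + 1/p^6) = (p^6 + 1)/p^6. Multiplying these fractions over p ∈ [2, 3, 5, 7, 11, 13, 17, 19, 23, 29, 31, 37, 41, 43, 47, 53, 59] gives 15208164362828403658148964619279112555962623197017564159533315284245673252712693579875969187856000000/14952583309331613601270624305866697838298339465266429234833578634476621111163572328947624655858571977. (In the limit P → ∞ this tends to ζ(6)/ζ(12).)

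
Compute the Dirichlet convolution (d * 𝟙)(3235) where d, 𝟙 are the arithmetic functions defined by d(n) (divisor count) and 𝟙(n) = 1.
(d * 𝟙)(3235) = 9

Divisors of 3235: [1, 5, 647, 3235]. For each d | 3235:
  d = 1: d(1) · 𝟙(3235/1) = 1 · 1 = 1
  d = 5: d(5) · 𝟙(3235/5) = 2 · 1 = 2
  d = 647: d(647) · 𝟙(3235/647) = 2 · 1 = 2
  d = 3235: d(3235) · 𝟙(3235/3235) = 4 · 1 = 4
Summing: (d * 𝟙)(3235) = 1 + 2 + 2 + 4 = 9.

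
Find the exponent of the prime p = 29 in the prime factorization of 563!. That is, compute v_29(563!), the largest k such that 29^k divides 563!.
v_29(563!) = 19

Legendre's formula: v_p(n!) = Σ_{k ≥ 1} ⌊n / p^k⌋. For p = 29, n = 563, the terms are:
  ⌊563/29^1⌋ = ⌊563/29⌋ = 19
(the next term ⌊563/29^2⌋ = 0, terminating the sum). Summing: v_29(563!) = 19 = 19.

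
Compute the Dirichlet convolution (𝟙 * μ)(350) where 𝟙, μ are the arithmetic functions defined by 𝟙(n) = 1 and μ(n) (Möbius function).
(𝟙 * μ)(350) = 0

Divisors of 350: [1, 2, 5, 7, 10, 14, 25, 35, 50, 70, 175, 350]. For each d | 350:
  d = 1: 𝟙(1) · μ(350/1) = 1 · 0 = 0
  d = 2: 𝟙(2) · μ(350/2) = 1 · 0 = 0
  d = 5: 𝟙(5) · μ(350/5) = 1 · -1 = -1
  d = 7: 𝟙(7) · μ(350/7) = 1 · 0 = 0
  d = 10: 𝟙(10) · μ(350/10) = 1 · 1 = 1
  d = 14: 𝟙(14) · μ(350/14) = 1 · 0 = 0
  d = 25: 𝟙(25) · μ(350/25) = 1 · 1 = 1
  d = 35: 𝟙(35) · μ(350/35) = 1 · 1 = 1
  d = 50: 𝟙(50) · μ(350/50) = 1 · -1 = -1
  d = 70: 𝟙(70) · μ(350/70) = 1 · -1 = -1
  d = 175: 𝟙(175) · μ(350/175) = 1 · -1 = -1
  d = 350: 𝟙(350) · μ(350/350) = 1 · 1 = 1
Summing: (𝟙 * μ)(350) = 0 + 0 + -1 + 0 + 1 + 0 + 1 + 1 + -1 + -1 + -1 + 1 = 0.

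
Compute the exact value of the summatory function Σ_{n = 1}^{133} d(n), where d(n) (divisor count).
Σ_{n ≤ 133} d(n) = 675

Compute d(n) for each 1 ≤ n ≤ 133: d(1) = 1, d(2) = 2, d(3) = 2, d(4) = 3, d(5) = 2, d(6) = 4, d(7) = 2, d(8) = 4, d(9) = 3, d(10) = 4, d(11) = 2, d(12) = 6, d(13) = 2, d(14) = 4, d(15) = 4, d(16) = 5, d(17) = 2, d(18) = 6, d(19) = 2, d(20) = 6, d(21) = 4, d(22) = 4, d(23) = 2, d(24) = 8, d(25) = 3, d(26) = 4, d(27) = 4, d(28) = 6, d(29) = 2, d(30) = 8, d(31) = 2, d(32) = 6, d(33) = 4, d(34) = 4, d(35) = 4, d(36) = 9, d(37) = 2, d(38) = 4, d(39) = 4, d(40) = 8, d(41) = 2, d(42) = 8, d(43) = 2, d(44) = 6, d(45) = 6, d(46) = 4, d(47) = 2, d(48) = 10, d(49) = 3, d(50) = 6, d(51) = 4, d(52) = 6, d(53) = 2, d(54) = 8, d(55) = 4, d(56) = 8, d(57) = 4, d(58) = 4, d(59) = 2, d(60) = 12, d(61) = 2, d(62) = 4, d(63) = 6, d(64) = 7, d(65) = 4, d(66) = 8, d(67) = 2, d(68) = 6, d(69) = 4, d(70) = 8, d(71) = 2, d(72) = 12, d(73) = 2, d(74) = 4, d(75) = 6, d(76) = 6, d(77) = 4, d(78) = 8, d(79) = 2, d(80) = 10, d(81) = 5, d(82) = 4, d(83) = 2, d(84) = 12, d(85) = 4, d(86) = 4, d(87) = 4, d(88) = 8, d(89) = 2, d(90) = 12, d(91) = 4, d(92) = 6, d(93) = 4, d(94) = 4, d(95) = 4, d(96) = 12, d(97) = 2, d(98) = 6, d(99) = 6, d(100) = 9, d(101) = 2, d(102) = 8, d(103) = 2, d(104) = 8, d(105) = 8, d(106) = 4, d(107) = 2, d(108) = 12, d(109) = 2, d(110) = 8, d(111) = 4, d(112) = 10, d(113) = 2, d(114) = 8, d(115) = 4, d(116) = 6, d(117) = 6, d(118) = 4, d(119) = 4, d(120) = 16, d(121) = 3, d(122) = 4, d(123) = 4, d(124) = 6, d(125) = 4, d(126) = 12, d(127) = 2, d(128) = 8, d(129) = 4, d(130) = 8, d(131) = 2, d(132) = 12, d(133) = 4. Summing all 133 values: 675. (Dirichlet's divisor formula: Σ_{n ≤ x} d(n) = x ln(x) + (2γ − 1) x + O(√x). For x = 133, the asymptotic estimate is ≈ 670.96.)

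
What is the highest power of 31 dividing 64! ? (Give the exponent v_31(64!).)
v_31(64!) = 2

Legendre's formula: v_p(n!) = Σ_{k ≥ 1} ⌊n / p^k⌋. For p = 31, n = 64, the terms are:
  ⌊64/31^1⌋ = ⌊64/31⌋ = 2
(the next term ⌊64/31^2⌋ = 0, terminating the sum). Summing: v_31(64!) = 2 = 2.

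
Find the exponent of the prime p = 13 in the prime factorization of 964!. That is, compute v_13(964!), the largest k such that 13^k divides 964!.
v_13(964!) = 79

Legendre's formula: v_p(n!) = Σ_{k ≥ 1} ⌊n / p^k⌋. For p = 13, n = 964, the terms are:
  ⌊964/13^1⌋ = ⌊964/13⌋ = 74
  ⌊964/13^2⌋ = ⌊964/169⌋ = 5
(the next term ⌊964/13^3⌋ = 0, terminating the sum). Summing: v_13(964!) = 74 + 5 = 79.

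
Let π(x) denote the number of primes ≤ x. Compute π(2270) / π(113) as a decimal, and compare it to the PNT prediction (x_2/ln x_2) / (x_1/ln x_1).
π(2270)/π(113) = 337/30 ≈ 11.2333;  PNT prediction ≈ 12.2893.

π(113) = 30 and π(2270) = 337, so π(2270)/π(113) ≈ 11.2333. The PNT-predicted ratio is (2270/ln(2270)) / (113/ln(113)) ≈ 12.2893. The two agree to within a few percent, as expected.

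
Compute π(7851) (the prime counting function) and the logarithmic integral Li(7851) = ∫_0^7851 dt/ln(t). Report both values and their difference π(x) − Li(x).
π(7851) = 991;  Li(7851) ≈ 1009.82;  π(x) − Li(x) ≈ -18.82.

Direct count of primes ≤ 7851 gives π(7851) = 991. Numerical evaluation of the logarithmic integral gives Li(7851) ≈ 1009.82. The difference π(x) − Li(x) ≈ -18.82 is typically negative for small/moderate x (Li(x) overestimates), though Littlewood's theorem shows this sign changes infinitely often.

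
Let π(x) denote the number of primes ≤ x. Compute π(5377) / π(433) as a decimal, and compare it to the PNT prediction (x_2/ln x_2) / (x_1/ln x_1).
π(5377)/π(433) = 708/84 ≈ 8.4286;  PNT prediction ≈ 8.7762.

π(433) = 84 and π(5377) = 708, so π(5377)/π(433) ≈ 8.4286. The PNT-predicted ratio is (5377/ln(5377)) / (433/ln(433)) ≈ 8.7762. The two agree to within a few percent, as expected.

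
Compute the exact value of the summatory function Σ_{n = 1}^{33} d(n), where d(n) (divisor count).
Σ_{n ≤ 33} d(n) = 123

Compute d(n) for each 1 ≤ n ≤ 33: d(1) = 1, d(2) = 2, d(3) = 2, d(4) = 3, d(5) = 2, d(6) = 4, d(7) = 2, d(8) = 4, d(9) = 3, d(10) = 4, d(11) = 2, d(12) = 6, d(13) = 2, d(14) = 4, d(15) = 4, d(16) = 5, d(17) = 2, d(18) = 6, d(19) = 2, d(20) = 6, d(21) = 4, d(22) = 4, d(23) = 2, d(24) = 8, d(25) = 3, d(26) = 4, d(27) = 4, d(28) = 6, d(29) = 2, d(30) = 8, d(31) = 2, d(32) = 6, d(33) = 4. Summing all 33 values: 123. (Dirichlet's divisor formula: Σ_{n ≤ x} d(n) = x ln(x) + (2γ − 1) x + O(√x). For x = 33, the asymptotic estimate is ≈ 120.48.)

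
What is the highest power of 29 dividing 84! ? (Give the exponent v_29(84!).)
v_29(84!) = 2

Legendre's formula: v_p(n!) = Σ_{k ≥ 1} ⌊n / p^k⌋. For p = 29, n = 84, the terms are:
  ⌊84/29^1⌋ = ⌊84/29⌋ = 2
(the next term ⌊84/29^2⌋ = 0, terminating the sum). Summing: v_29(84!) = 2 = 2.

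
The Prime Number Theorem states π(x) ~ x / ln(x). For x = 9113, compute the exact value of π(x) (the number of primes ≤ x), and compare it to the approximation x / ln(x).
π(9113) = 1130;  x/ln(x) ≈ 999.51;  relative error ≈ 11.55%.

Directly count primes up to 9113: π(9113) = 1130. The PNT approximation gives 9113/ln(9113) ≈ 9113/9.11746 ≈ 999.51. Relative error (π(x) − x/ln(x)) / π(x) ≈ 11.55%; the approximation is known to undercount slightly (Li(x) is a better estimate).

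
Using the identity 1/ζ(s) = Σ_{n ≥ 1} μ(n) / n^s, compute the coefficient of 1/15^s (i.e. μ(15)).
μ(15) = 1

Factor n = 15 = 3 · 5. μ(n) = 0 if any exponent ≥ 2 (not squarefree); otherwise μ(n) = (−1)^{ω(n)} where ω(n) is the number of distinct prime factors. Applying: μ(15) = 1.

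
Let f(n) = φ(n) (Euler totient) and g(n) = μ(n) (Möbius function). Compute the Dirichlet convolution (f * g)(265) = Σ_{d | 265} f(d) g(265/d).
(φ * μ)(265) = 153

Divisors of 265: [1, 5, 53, 265]. For each d | 265:
  d = 1: φ(1) · μ(265/1) = 1 · 1 = 1
  d = 5: φ(5) · μ(265/5) = 4 · -1 = -4
  d = 53: φ(53) · μ(265/53) = 52 · -1 = -52
  d = 265: φ(265) · μ(265/265) = 208 · 1 = 208
Summing: (φ * μ)(265) = 1 + -4 + -52 + 208 = 153.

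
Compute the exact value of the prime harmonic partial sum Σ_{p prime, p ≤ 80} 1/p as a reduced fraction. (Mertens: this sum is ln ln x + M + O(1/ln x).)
Σ 1/p = 5692733621468679832887230172131/3217644767340672907899084554130

π(80) = 22, so the primes ≤ 80 are [2, 3, 5, 7, 11, 13, 17, 19, 23, 29, 31, 37, 41, 43, 47, 53, 59, 61, 67, 71, 73, 79]. Summing 1/p over these primes: 5692733621468679832887230172131/3217644767340672907899084554130 ≈ 1.7692. Mertens estimate ln ln(80) + 0.2615 ≈ 1.7390.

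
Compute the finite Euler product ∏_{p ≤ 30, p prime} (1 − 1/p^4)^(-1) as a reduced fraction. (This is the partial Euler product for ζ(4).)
∏ = 626138917577216391721784411/578515538500128866304000000

The primes p ≤ 30 are [2, 3, 5, 7, 11, 13, 17, 19, 23, 29]. For each prime, (1 − 1/p^4)^(-1) = p^4 / (p^4 − 1). The product is (1 − 1/2^4)^(-1), (1 − 1/3^4)^(-1), (1 − 1/5^4)^(-1), (1 − 1/7^4)^(-1), (1 − 1/11^4)^(-1), (1 − 1/13^4)^(-1), (1 − 1/17^4)^(-1), (1 − 1/19^4)^(-1), (1 − 1/23^4)^(-1), (1 − 1/29^4)^(-1) = ∏ p^4 / (p^4 − 1) = 626138917577216391721784411/578515538500128866304000000.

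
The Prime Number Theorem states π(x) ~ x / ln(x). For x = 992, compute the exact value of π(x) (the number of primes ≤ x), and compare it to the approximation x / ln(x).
π(992) = 167;  x/ln(x) ≈ 143.77;  relative error ≈ 13.91%.

Directly count primes up to 992: π(992) = 167. The PNT approximation gives 992/ln(992) ≈ 992/6.89972 ≈ 143.77. Relative error (π(x) − x/ln(x)) / π(x) ≈ 13.91%; the approximation is known to undercount slightly (Li(x) is a better estimate).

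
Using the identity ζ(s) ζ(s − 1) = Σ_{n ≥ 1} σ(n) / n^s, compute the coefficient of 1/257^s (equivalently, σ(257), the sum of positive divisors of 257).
σ(257) = 258

In the product (Σ m^0/m^s)(Σ k / k^s) = Σ (Σ_{d | n} d) / n^s, the coefficient of 1/n^s is σ(n) = Σ_{d | n} d. For n = 257, divisors are [1, 257]; summing: σ(257) = 258.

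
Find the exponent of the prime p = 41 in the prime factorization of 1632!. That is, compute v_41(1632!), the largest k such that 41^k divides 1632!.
v_41(1632!) = 39

Legendre's formula: v_p(n!) = Σ_{k ≥ 1} ⌊n / p^k⌋. For p = 41, n = 1632, the terms are:
  ⌊1632/41^1⌋ = ⌊1632/41⌋ = 39
(the next term ⌊1632/41^2⌋ = 0, terminating the sum). Summing: v_41(1632!) = 39 = 39.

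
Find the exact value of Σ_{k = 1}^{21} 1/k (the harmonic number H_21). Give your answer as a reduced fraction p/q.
H_21 = 18858053/5173168

Direct summation: H_21 = 1 + 1/2 + ... + 1/21. The least common denominator is lcm(1, ..., 21) = 232792560; over this denominator the numerator is 232792560 + 116396280 + 77597520 + 58198140 + 46558512 + 38798760 + 33256080 + 29099070 + 25865840 + 23279256 + 21162960 + 19399380 + 17907120 + 16628040 + 15519504 + 14549535 + 13693680 + 12932920 + 12252240 + 11639628 + 11085360 = 848612385, so H_21 = 848612385/232792560; reducing by gcd(848612385, 232792560) = 45 gives 18858053/5173168 ≈ 3.64536. (The PNT-adjacent estimate ln(21) + γ ≈ 3.62174 matches within O(1/n).)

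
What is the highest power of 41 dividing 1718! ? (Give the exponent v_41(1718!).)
v_41(1718!) = 42

Legendre's formula: v_p(n!) = Σ_{k ≥ 1} ⌊n / p^k⌋. For p = 41, n = 1718, the terms are:
  ⌊1718/41^1⌋ = ⌊1718/41⌋ = 41
  ⌊1718/41^2⌋ = ⌊1718/1681⌋ = 1
(the next term ⌊1718/41^3⌋ = 0, terminating the sum). Summing: v_41(1718!) = 41 + 1 = 42.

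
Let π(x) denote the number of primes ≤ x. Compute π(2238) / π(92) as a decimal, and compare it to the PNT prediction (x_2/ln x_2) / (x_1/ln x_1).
π(2238)/π(92) = 332/24 ≈ 13.8333;  PNT prediction ≈ 14.2607.

π(92) = 24 and π(2238) = 332, so π(2238)/π(92) ≈ 13.8333. The PNT-predicted ratio is (2238/ln(2238)) / (92/ln(92)) ≈ 14.2607. The two agree to within a few percent, as expected.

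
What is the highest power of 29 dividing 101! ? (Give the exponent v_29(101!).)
v_29(101!) = 3

Legendre's formula: v_p(n!) = Σ_{k ≥ 1} ⌊n / p^k⌋. For p = 29, n = 101, the terms are:
  ⌊101/29^1⌋ = ⌊101/29⌋ = 3
(the next term ⌊101/29^2⌋ = 0, terminating the sum). Summing: v_29(101!) = 3 = 3.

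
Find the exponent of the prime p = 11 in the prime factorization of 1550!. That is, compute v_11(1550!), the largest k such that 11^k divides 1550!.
v_11(1550!) = 153

Legendre's formula: v_p(n!) = Σ_{k ≥ 1} ⌊n / p^k⌋. For p = 11, n = 1550, the terms are:
  ⌊1550/11^1⌋ = ⌊1550/11⌋ = 140
  ⌊1550/11^2⌋ = ⌊1550/121⌋ = 12
  ⌊1550/11^3⌋ = ⌊1550/1331⌋ = 1
(the next term ⌊1550/11^4⌋ = 0, terminating the sum). Summing: v_11(1550!) = 140 + 12 + 1 = 153.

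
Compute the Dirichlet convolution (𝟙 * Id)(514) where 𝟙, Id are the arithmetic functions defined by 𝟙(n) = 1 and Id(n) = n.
(𝟙 * Id)(514) = 774

Divisors of 514: [1, 2, 257, 514]. For each d | 514:
  d = 1: 𝟙(1) · Id(514/1) = 1 · 514 = 514
  d = 2: 𝟙(2) · Id(514/2) = 1 · 257 = 257
  d = 257: 𝟙(257) · Id(514/257) = 1 · 2 = 2
  d = 514: 𝟙(514) · Id(514/514) = 1 · 1 = 1
Summing: (𝟙 * Id)(514) = 514 + 257 + 2 + 1 = 774.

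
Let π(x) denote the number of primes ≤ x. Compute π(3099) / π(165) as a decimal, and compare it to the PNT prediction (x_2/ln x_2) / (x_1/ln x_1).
π(3099)/π(165) = 442/38 ≈ 11.6316;  PNT prediction ≈ 11.9295.

π(165) = 38 and π(3099) = 442, so π(3099)/π(165) ≈ 11.6316. The PNT-predicted ratio is (3099/ln(3099)) / (165/ln(165)) ≈ 11.9295. The two agree to within a few percent, as expected.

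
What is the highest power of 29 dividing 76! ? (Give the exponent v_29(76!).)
v_29(76!) = 2

Legendre's formula: v_p(n!) = Σ_{k ≥ 1} ⌊n / p^k⌋. For p = 29, n = 76, the terms are:
  ⌊76/29^1⌋ = ⌊76/29⌋ = 2
(the next term ⌊76/29^2⌋ = 0, terminating the sum). Summing: v_29(76!) = 2 = 2.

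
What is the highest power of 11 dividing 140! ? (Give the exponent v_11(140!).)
v_11(140!) = 13

Legendre's formula: v_p(n!) = Σ_{k ≥ 1} ⌊n / p^k⌋. For p = 11, n = 140, the terms are:
  ⌊140/11^1⌋ = ⌊140/11⌋ = 12
  ⌊140/11^2⌋ = ⌊140/121⌋ = 1
(the next term ⌊140/11^3⌋ = 0, terminating the sum). Summing: v_11(140!) = 12 + 1 = 13.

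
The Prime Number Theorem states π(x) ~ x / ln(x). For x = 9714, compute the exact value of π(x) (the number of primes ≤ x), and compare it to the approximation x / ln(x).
π(9714) = 1197;  x/ln(x) ≈ 1058.02;  relative error ≈ 11.61%.

Directly count primes up to 9714: π(9714) = 1197. The PNT approximation gives 9714/ln(9714) ≈ 9714/9.18132 ≈ 1058.02. Relative error (π(x) − x/ln(x)) / π(x) ≈ 11.61%; the approximation is known to undercount slightly (Li(x) is a better estimate).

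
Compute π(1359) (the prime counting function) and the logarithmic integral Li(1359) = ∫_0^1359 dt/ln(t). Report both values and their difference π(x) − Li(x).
π(1359) = 217;  Li(1359) ≈ 228.40;  π(x) − Li(x) ≈ -11.40.

Direct count of primes ≤ 1359 gives π(1359) = 217. Numerical evaluation of the logarithmic integral gives Li(1359) ≈ 228.40. The difference π(x) − Li(x) ≈ -11.40 is typically negative for small/moderate x (Li(x) overestimates), though Littlewood's theorem shows this sign changes infinitely often.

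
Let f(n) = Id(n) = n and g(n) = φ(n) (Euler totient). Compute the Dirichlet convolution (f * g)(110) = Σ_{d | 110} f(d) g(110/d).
(Id * φ)(110) = 567

Divisors of 110: [1, 2, 5, 10, 11, 22, 55, 110]. For each d | 110:
  d = 1: Id(1) · φ(110/1) = 1 · 40 = 40
  d = 2: Id(2) · φ(110/2) = 2 · 40 = 80
  d = 5: Id(5) · φ(110/5) = 5 · 10 = 50
  d = 10: Id(10) · φ(110/10) = 10 · 10 = 100
  d = 11: Id(11) · φ(110/11) = 11 · 4 = 44
  d = 22: Id(22) · φ(110/22) = 22 · 4 = 88
  d = 55: Id(55) · φ(110/55) = 55 · 1 = 55
  d = 110: Id(110) · φ(110/110) = 110 · 1 = 110
Summing: (Id * φ)(110) = 40 + 80 + 50 + 100 + 44 + 88 + 55 + 110 = 567.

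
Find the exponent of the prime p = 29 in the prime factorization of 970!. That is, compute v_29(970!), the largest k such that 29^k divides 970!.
v_29(970!) = 34

Legendre's formula: v_p(n!) = Σ_{k ≥ 1} ⌊n / p^k⌋. For p = 29, n = 970, the terms are:
  ⌊970/29^1⌋ = ⌊970/29⌋ = 33
  ⌊970/29^2⌋ = ⌊970/841⌋ = 1
(the next term ⌊970/29^3⌋ = 0, terminating the sum). Summing: v_29(970!) = 33 + 1 = 34.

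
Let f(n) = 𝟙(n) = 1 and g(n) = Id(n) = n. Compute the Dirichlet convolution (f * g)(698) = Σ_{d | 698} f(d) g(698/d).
(𝟙 * Id)(698) = 1050

Divisors of 698: [1, 2, 349, 698]. For each d | 698:
  d = 1: 𝟙(1) · Id(698/1) = 1 · 698 = 698
  d = 2: 𝟙(2) · Id(698/2) = 1 · 349 = 349
  d = 349: 𝟙(349) · Id(698/349) = 1 · 2 = 2
  d = 698: 𝟙(698) · Id(698/698) = 1 · 1 = 1
Summing: (𝟙 * Id)(698) = 698 + 349 + 2 + 1 = 1050.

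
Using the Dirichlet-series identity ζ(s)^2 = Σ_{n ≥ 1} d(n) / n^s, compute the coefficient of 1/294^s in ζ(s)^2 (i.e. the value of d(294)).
d(294) = 12

ζ(s)^2 = (Σ 1/m^s)(Σ 1/k^s). The coefficient of 1/n^s in the product is the number of ordered pairs (m, k) with mk = n, which equals d(n). For n = 294, divisors are [1, 2, 3, 6, 7, 14, 21, 42, 49, 98, 147, 294], so d(294) = 12.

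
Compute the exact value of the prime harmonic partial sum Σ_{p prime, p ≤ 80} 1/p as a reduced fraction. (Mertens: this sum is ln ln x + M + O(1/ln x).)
Σ 1/p = 5692733621468679832887230172131/3217644767340672907899084554130

π(80) = 22, so the primes ≤ 80 are [2, 3, 5, 7, 11, 13, 17, 19, 23, 29, 31, 37, 41, 43, 47, 53, 59, 61, 67, 71, 73, 79]. Summing 1/p over these primes: 5692733621468679832887230172131/3217644767340672907899084554130 ≈ 1.7692. Mertens estimate ln ln(80) + 0.2615 ≈ 1.7390.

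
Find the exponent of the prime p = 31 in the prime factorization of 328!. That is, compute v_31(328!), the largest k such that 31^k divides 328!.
v_31(328!) = 10

Legendre's formula: v_p(n!) = Σ_{k ≥ 1} ⌊n / p^k⌋. For p = 31, n = 328, the terms are:
  ⌊328/31^1⌋ = ⌊328/31⌋ = 10
(the next term ⌊328/31^2⌋ = 0, terminating the sum). Summing: v_31(328!) = 10 = 10.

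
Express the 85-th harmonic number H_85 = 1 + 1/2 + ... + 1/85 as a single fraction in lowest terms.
H_85 = 3689819414629973415931738804725211919/734184632222154704090370027645633600

Direct summation: H_85 = 1 + 1/2 + ... + 1/85. The least common denominator is lcm(1, ..., 85) = 8076030954443701744994070304101969600; over this denominator the numerator is 8076030954443701744994070304101969600 + 4038015477221850872497035152050984800 + 2692010318147900581664690101367323200 + 2019007738610925436248517576025492400 + 1615206190888740348998814060820393920 + 1346005159073950290832345050683661600 + 1153718707777671677856295757728852800 + 1009503869305462718124258788012746200 + 897336772715966860554896700455774400 + 807603095444370174499407030410196960 + 734184632222154704090370027645633600 + 673002579536975145416172525341830800 + 621233150341823211153390023392459200 + 576859353888835838928147878864426400 + 538402063629580116332938020273464640 + 504751934652731359062129394006373100 + 475060644379041279117298253182468800 + 448668386357983430277448350227887200 + 425054260760194828683898437057998400 + 403801547722185087249703515205098480 + 384572902592557225952098585909617600 + 367092316111077352045185013822816800 + 351131780627987032391046534960955200 + 336501289768487572708086262670915400 + 323041238177748069799762812164078784 + 310616575170911605576695011696229600 + 299112257571988953518298900151924800 + 288429676944417919464073939432213200 + 278483826015300060172209320831102400 + 269201031814790058166469010136732320 + 260517127562700056290131300132321600 + 252375967326365679531064697003186550 + 244728210740718234696790009215211200 + 237530322189520639558649126591234400 + 230743741555534335571259151545770560 + 224334193178991715138724175113943600 + 218271106876856803918758656867620800 + 212527130380097414341949218528999200 + 207077716780607737051130007797486400 + 201900773861092543624851757602549240 + 196976364742529310853513909856145600 + 192286451296278612976049292954808800 + 187814673359155854534745821025627200 + 183546158055538676022592506911408400 + 179467354543193372110979340091154880 + 175565890313993516195523267480477600 + 171830445839227696702001495831956800 + 168250644884243786354043131335457700 + 164816958253953096836613679675550400 + 161520619088874034899881406082039392 + 158353548126347093039099417727489600 + 155308287585455802788347505848114800 + 152377942536673617830076798190603200 + 149556128785994476759149450075962400 + 146836926444430940818074005529126720 + 144214838472208959732036969716106600 + 141684753586731609561299479019332800 + 139241913007650030086104660415551200 + 136881880583791554999899496679694400 + 134600515907395029083234505068366160 + 132393950072847569590066726296753600 + 130258563781350028145065650066160800 + 128190967530852408650699528636539200 + 126187983663182839765532348501593275 + 124246630068364642230678004678491840 + 122364105370359117348395004607605600 + 120537775439458234999911497076148800 + 118765161094760319779324563295617200 + 117043926875995677463682178320318400 + 115371870777767167785629575772885280 + 113746914851319742887240426818337600 + 112167096589495857569362087556971800 + 110630561019776736232795483617835200 + 109135553438428401959379328433810400 + 107680412725916023266587604054692928 + 106263565190048707170974609264499600 + 104883518888879243441481432520804800 + 103538858390303868525565003898743200 + 102228239929667110696127472203822400 + 100950386930546271812425878801274620 + 99704085857329651172766300050641600 + 98488182371264655426756954928072800 + 97301577764381948734868316916891200 + 96143225648139306488024646477404400 + 95012128875808255823459650636493760 = 40588013560929707575249126851977331109, so H_85 = 40588013560929707575249126851977331109/8076030954443701744994070304101969600; reducing by gcd(40588013560929707575249126851977331109, 8076030954443701744994070304101969600) = 11 gives 3689819414629973415931738804725211919/734184632222154704090370027645633600 ≈ 5.02574. (The PNT-adjacent estimate ln(85) + γ ≈ 5.01987 matches within O(1/n).)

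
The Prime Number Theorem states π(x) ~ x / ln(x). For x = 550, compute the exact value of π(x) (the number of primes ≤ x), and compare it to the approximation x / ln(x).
π(550) = 101;  x/ln(x) ≈ 87.16;  relative error ≈ 13.70%.

Directly count primes up to 550: π(550) = 101. The PNT approximation gives 550/ln(550) ≈ 550/6.30992 ≈ 87.16. Relative error (π(x) − x/ln(x)) / π(x) ≈ 13.70%; the approximation is known to undercount slightly (Li(x) is a better estimate).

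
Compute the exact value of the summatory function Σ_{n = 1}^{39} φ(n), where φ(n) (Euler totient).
Σ_{n ≤ 39} φ(n) = 474

Compute φ(n) for each 1 ≤ n ≤ 39: φ(1) = 1, φ(2) = 1, φ(3) = 2, φ(4) = 2, φ(5) = 4, φ(6) = 2, φ(7) = 6, φ(8) = 4, φ(9) = 6, φ(10) = 4, φ(11) = 10, φ(12) = 4, φ(13) = 12, φ(14) = 6, φ(15) = 8, φ(16) = 8, φ(17) = 16, φ(18) = 6, φ(19) = 18, φ(20) = 8, φ(21) = 12, φ(22) = 10, φ(23) = 22, φ(24) = 8, φ(25) = 20, φ(26) = 12, φ(27) = 18, φ(28) = 12, φ(29) = 28, φ(30) = 8, φ(31) = 30, φ(32) = 16, φ(33) = 20, φ(34) = 16, φ(35) = 24, φ(36) = 12, φ(37) = 36, φ(38) = 18, φ(39) = 24. Summing all 39 values: 474. (Average order: Σ_{n ≤ x} φ(n) ~ (3/π²) x². For x = 39, (3/π²)·39² ≈ 462.33.)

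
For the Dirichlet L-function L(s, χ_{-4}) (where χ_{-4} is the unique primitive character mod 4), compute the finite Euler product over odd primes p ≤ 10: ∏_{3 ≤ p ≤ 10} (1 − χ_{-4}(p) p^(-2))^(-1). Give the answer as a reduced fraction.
∏ = 147/160

The odd primes p ≤ 10 are [3, 5, 7]. For each, χ(p) = 1 if p ≡ 1 mod 4, χ(p) = −1 if p ≡ 3 mod 4. Taking (1 − χ(p)/p^2)^(-1) = p^2/(p^2 − χ(p)): (1 − (-1)/3^2)^(-1) · (1 − (1)/5^2)^(-1) · (1 − (-1)/7^2)^(-1) = 147/160.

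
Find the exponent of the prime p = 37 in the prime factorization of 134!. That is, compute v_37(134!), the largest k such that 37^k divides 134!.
v_37(134!) = 3

Legendre's formula: v_p(n!) = Σ_{k ≥ 1} ⌊n / p^k⌋. For p = 37, n = 134, the terms are:
  ⌊134/37^1⌋ = ⌊134/37⌋ = 3
(the next term ⌊134/37^2⌋ = 0, terminating the sum). Summing: v_37(134!) = 3 = 3.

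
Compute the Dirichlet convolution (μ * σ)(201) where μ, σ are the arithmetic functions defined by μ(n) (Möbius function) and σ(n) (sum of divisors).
(μ * σ)(201) = 201

Divisors of 201: [1, 3, 67, 201]. For each d | 201:
  d = 1: μ(1) · σ(201/1) = 1 · 272 = 272
  d = 3: μ(3) · σ(201/3) = -1 · 68 = -68
  d = 67: μ(67) · σ(201/67) = -1 · 4 = -4
  d = 201: μ(201) · σ(201/201) = 1 · 1 = 1
Summing: (μ * σ)(201) = 272 + -68 + -4 + 1 = 201.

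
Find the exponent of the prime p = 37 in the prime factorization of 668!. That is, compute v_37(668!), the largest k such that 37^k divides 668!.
v_37(668!) = 18

Legendre's formula: v_p(n!) = Σ_{k ≥ 1} ⌊n / p^k⌋. For p = 37, n = 668, the terms are:
  ⌊668/37^1⌋ = ⌊668/37⌋ = 18
(the next term ⌊668/37^2⌋ = 0, terminating the sum). Summing: v_37(668!) = 18 = 18.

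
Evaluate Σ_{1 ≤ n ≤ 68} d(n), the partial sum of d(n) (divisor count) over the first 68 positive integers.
Σ_{n ≤ 68} d(n) = 300

Compute d(n) for each 1 ≤ n ≤ 68: d(1) = 1, d(2) = 2, d(3) = 2, d(4) = 3, d(5) = 2, d(6) = 4, d(7) = 2, d(8) = 4, d(9) = 3, d(10) = 4, d(11) = 2, d(12) = 6, d(13) = 2, d(14) = 4, d(15) = 4, d(16) = 5, d(17) = 2, d(18) = 6, d(19) = 2, d(20) = 6, d(21) = 4, d(22) = 4, d(23) = 2, d(24) = 8, d(25) = 3, d(26) = 4, d(27) = 4, d(28) = 6, d(29) = 2, d(30) = 8, d(31) = 2, d(32) = 6, d(33) = 4, d(34) = 4, d(35) = 4, d(36) = 9, d(37) = 2, d(38) = 4, d(39) = 4, d(40) = 8, d(41) = 2, d(42) = 8, d(43) = 2, d(44) = 6, d(45) = 6, d(46) = 4, d(47) = 2, d(48) = 10, d(49) = 3, d(50) = 6, d(51) = 4, d(52) = 6, d(53) = 2, d(54) = 8, d(55) = 4, d(56) = 8, d(57) = 4, d(58) = 4, d(59) = 2, d(60) = 12, d(61) = 2, d(62) = 4, d(63) = 6, d(64) = 7, d(65) = 4, d(66) = 8, d(67) = 2, d(68) = 6. Summing all 68 values: 300. (Dirichlet's divisor formula: Σ_{n ≤ x} d(n) = x ln(x) + (2γ − 1) x + O(√x). For x = 68, the asymptotic estimate is ≈ 297.43.)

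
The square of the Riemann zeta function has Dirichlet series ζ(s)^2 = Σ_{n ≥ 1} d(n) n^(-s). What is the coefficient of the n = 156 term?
d(156) = 12

ζ(s)^2 = (Σ 1/m^s)(Σ 1/k^s). The coefficient of 1/n^s in the product is the number of ordered pairs (m, k) with mk = n, which equals d(n). For n = 156, divisors are [1, 2, 3, 4, 6, 12, 13, 26, 39, 52, 78, 156], so d(156) = 12.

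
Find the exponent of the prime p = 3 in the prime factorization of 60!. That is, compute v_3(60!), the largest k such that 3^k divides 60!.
v_3(60!) = 28

Legendre's formula: v_p(n!) = Σ_{k ≥ 1} ⌊n / p^k⌋. For p = 3, n = 60, the terms are:
  ⌊60/3^1⌋ = ⌊60/3⌋ = 20
  ⌊60/3^2⌋ = ⌊60/9⌋ = 6
  ⌊60/3^3⌋ = ⌊60/27⌋ = 2
(the next term ⌊60/3^4⌋ = 0, terminating the sum). Summing: v_3(60!) = 20 + 6 + 2 = 28.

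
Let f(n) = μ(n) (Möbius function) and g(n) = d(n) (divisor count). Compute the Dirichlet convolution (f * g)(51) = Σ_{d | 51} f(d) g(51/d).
(μ * d)(51) = 1

Divisors of 51: [1, 3, 17, 51]. For each d | 51:
  d = 1: μ(1) · d(51/1) = 1 · 4 = 4
  d = 3: μ(3) · d(51/3) = -1 · 2 = -2
  d = 17: μ(17) · d(51/17) = -1 · 2 = -2
  d = 51: μ(51) · d(51/51) = 1 · 1 = 1
Summing: (μ * d)(51) = 4 + -2 + -2 + 1 = 1.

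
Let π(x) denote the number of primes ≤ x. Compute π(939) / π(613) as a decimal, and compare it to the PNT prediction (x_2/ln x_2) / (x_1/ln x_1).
π(939)/π(613) = 159/112 ≈ 1.4196;  PNT prediction ≈ 1.4364.

π(613) = 112 and π(939) = 159, so π(939)/π(613) ≈ 1.4196. The PNT-predicted ratio is (939/ln(939)) / (613/ln(613)) ≈ 1.4364. The two agree to within a few percent, as expected.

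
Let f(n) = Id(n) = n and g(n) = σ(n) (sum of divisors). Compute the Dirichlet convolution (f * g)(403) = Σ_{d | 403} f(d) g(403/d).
(Id * σ)(403) = 1701

Divisors of 403: [1, 13, 31, 403]. For each d | 403:
  d = 1: Id(1) · σ(403/1) = 1 · 448 = 448
  d = 13: Id(13) · σ(403/13) = 13 · 32 = 416
  d = 31: Id(31) · σ(403/31) = 31 · 14 = 434
  d = 403: Id(403) · σ(403/403) = 403 · 1 = 403
Summing: (Id * σ)(403) = 448 + 416 + 434 + 403 = 1701.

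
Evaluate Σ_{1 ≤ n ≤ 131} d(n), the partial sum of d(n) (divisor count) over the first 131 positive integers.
Σ_{n ≤ 131} d(n) = 659

Compute d(n) for each 1 ≤ n ≤ 131: d(1) = 1, d(2) = 2, d(3) = 2, d(4) = 3, d(5) = 2, d(6) = 4, d(7) = 2, d(8) = 4, d(9) = 3, d(10) = 4, d(11) = 2, d(12) = 6, d(13) = 2, d(14) = 4, d(15) = 4, d(16) = 5, d(17) = 2, d(18) = 6, d(19) = 2, d(20) = 6, d(21) = 4, d(22) = 4, d(23) = 2, d(24) = 8, d(25) = 3, d(26) = 4, d(27) = 4, d(28) = 6, d(29) = 2, d(30) = 8, d(31) = 2, d(32) = 6, d(33) = 4, d(34) = 4, d(35) = 4, d(36) = 9, d(37) = 2, d(38) = 4, d(39) = 4, d(40) = 8, d(41) = 2, d(42) = 8, d(43) = 2, d(44) = 6, d(45) = 6, d(46) = 4, d(47) = 2, d(48) = 10, d(49) = 3, d(50) = 6, d(51) = 4, d(52) = 6, d(53) = 2, d(54) = 8, d(55) = 4, d(56) = 8, d(57) = 4, d(58) = 4, d(59) = 2, d(60) = 12, d(61) = 2, d(62) = 4, d(63) = 6, d(64) = 7, d(65) = 4, d(66) = 8, d(67) = 2, d(68) = 6, d(69) = 4, d(70) = 8, d(71) = 2, d(72) = 12, d(73) = 2, d(74) = 4, d(75) = 6, d(76) = 6, d(77) = 4, d(78) = 8, d(79) = 2, d(80) = 10, d(81) = 5, d(82) = 4, d(83) = 2, d(84) = 12, d(85) = 4, d(86) = 4, d(87) = 4, d(88) = 8, d(89) = 2, d(90) = 12, d(91) = 4, d(92) = 6, d(93) = 4, d(94) = 4, d(95) = 4, d(96) = 12, d(97) = 2, d(98) = 6, d(99) = 6, d(100) = 9, d(101) = 2, d(102) = 8, d(103) = 2, d(104) = 8, d(105) = 8, d(106) = 4, d(107) = 2, d(108) = 12, d(109) = 2, d(110) = 8, d(111) = 4, d(112) = 10, d(113) = 2, d(114) = 8, d(115) = 4, d(116) = 6, d(117) = 6, d(118) = 4, d(119) = 4, d(120) = 16, d(121) = 3, d(122) = 4, d(123) = 4, d(124) = 6, d(125) = 4, d(126) = 12, d(127) = 2, d(128) = 8, d(129) = 4, d(130) = 8, d(131) = 2. Summing all 131 values: 659. (Dirichlet's divisor formula: Σ_{n ≤ x} d(n) = x ln(x) + (2γ − 1) x + O(√x). For x = 131, the asymptotic estimate is ≈ 658.88.)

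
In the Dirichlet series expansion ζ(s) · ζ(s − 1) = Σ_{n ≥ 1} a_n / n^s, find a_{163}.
σ(163) = 164

In the product (Σ m^0/m^s)(Σ k / k^s) = Σ (Σ_{d | n} d) / n^s, the coefficient of 1/n^s is σ(n) = Σ_{d | n} d. For n = 163, divisors are [1, 163]; summing: σ(163) = 164.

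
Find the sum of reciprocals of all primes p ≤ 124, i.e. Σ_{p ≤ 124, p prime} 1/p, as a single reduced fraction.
Σ 1/p = 58472171373748331322981543916880425472323867753/31610054640417607788145206291543662493274686990

π(124) = 30, so the primes ≤ 124 are [2, 3, 5, 7, 11, 13, 17, 19, 23, 29, 31, 37, 41, 43, 47, 53, 59, 61, 67, 71, 73, 79, 83, 89, 97, 101, 103, 107, 109, 113]. Summing 1/p over these primes: 58472171373748331322981543916880425472323867753/31610054640417607788145206291543662493274686990 ≈ 1.8498. Mertens estimate ln ln(124) + 0.2615 ≈ 1.8343.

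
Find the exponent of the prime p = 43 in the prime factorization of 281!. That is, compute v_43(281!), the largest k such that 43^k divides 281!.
v_43(281!) = 6

Legendre's formula: v_p(n!) = Σ_{k ≥ 1} ⌊n / p^k⌋. For p = 43, n = 281, the terms are:
  ⌊281/43^1⌋ = ⌊281/43⌋ = 6
(the next term ⌊281/43^2⌋ = 0, terminating the sum). Summing: v_43(281!) = 6 = 6.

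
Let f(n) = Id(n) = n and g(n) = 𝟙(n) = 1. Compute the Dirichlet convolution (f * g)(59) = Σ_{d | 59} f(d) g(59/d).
(Id * 𝟙)(59) = 60

Divisors of 59: [1, 59]. For each d | 59:
  d = 1: Id(1) · 𝟙(59/1) = 1 · 1 = 1
  d = 59: Id(59) · 𝟙(59/59) = 59 · 1 = 59
Summing: (Id * 𝟙)(59) = 1 + 59 = 60.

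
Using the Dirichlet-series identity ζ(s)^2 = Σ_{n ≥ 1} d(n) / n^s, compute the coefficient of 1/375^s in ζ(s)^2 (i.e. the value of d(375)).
d(375) = 8

ζ(s)^2 = (Σ 1/m^s)(Σ 1/k^s). The coefficient of 1/n^s in the product is the number of ordered pairs (m, k) with mk = n, which equals d(n). For n = 375, divisors are [1, 3, 5, 15, 25, 75, 125, 375], so d(375) = 8.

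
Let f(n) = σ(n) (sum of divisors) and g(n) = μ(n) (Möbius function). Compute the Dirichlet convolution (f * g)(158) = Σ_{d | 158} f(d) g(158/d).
(σ * μ)(158) = 158

Divisors of 158: [1, 2, 79, 158]. For each d | 158:
  d = 1: σ(1) · μ(158/1) = 1 · 1 = 1
  d = 2: σ(2) · μ(158/2) = 3 · -1 = -3
  d = 79: σ(79) · μ(158/79) = 80 · -1 = -80
  d = 158: σ(158) · μ(158/158) = 240 · 1 = 240
Summing: (σ * μ)(158) = 1 + -3 + -80 + 240 = 158.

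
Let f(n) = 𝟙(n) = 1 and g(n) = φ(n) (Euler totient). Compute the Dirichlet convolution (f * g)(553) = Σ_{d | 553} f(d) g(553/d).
(𝟙 * φ)(553) = 553

Divisors of 553: [1, 7, 79, 553]. For each d | 553:
  d = 1: 𝟙(1) · φ(553/1) = 1 · 468 = 468
  d = 7: 𝟙(7) · φ(553/7) = 1 · 78 = 78
  d = 79: 𝟙(79) · φ(553/79) = 1 · 6 = 6
  d = 553: 𝟙(553) · φ(553/553) = 1 · 1 = 1
Summing: (𝟙 * φ)(553) = 468 + 78 + 6 + 1 = 553.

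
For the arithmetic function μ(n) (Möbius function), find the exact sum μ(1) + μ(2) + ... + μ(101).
Σ_{n ≤ 101} μ(n) = 0

Compute μ(n) for each 1 ≤ n ≤ 101: μ(1) = 1, μ(2) = -1, μ(3) = -1, μ(4) = 0, μ(5) = -1, μ(6) = 1, μ(7) = -1, μ(8) = 0, μ(9) = 0, μ(10) = 1, μ(11) = -1, μ(12) = 0, μ(13) = -1, μ(14) = 1, μ(15) = 1, μ(16) = 0, μ(17) = -1, μ(18) = 0, μ(19) = -1, μ(20) = 0, μ(21) = 1, μ(22) = 1, μ(23) = -1, μ(24) = 0, μ(25) = 0, μ(26) = 1, μ(27) = 0, μ(28) = 0, μ(29) = -1, μ(30) = -1, μ(31) = -1, μ(32) = 0, μ(33) = 1, μ(34) = 1, μ(35) = 1, μ(36) = 0, μ(37) = -1, μ(38) = 1, μ(39) = 1, μ(40) = 0, μ(41) = -1, μ(42) = -1, μ(43) = -1, μ(44) = 0, μ(45) = 0, μ(46) = 1, μ(47) = -1, μ(48) = 0, μ(49) = 0, μ(50) = 0, μ(51) = 1, μ(52) = 0, μ(53) = -1, μ(54) = 0, μ(55) = 1, μ(56) = 0, μ(57) = 1, μ(58) = 1, μ(59) = -1, μ(60) = 0, μ(61) = -1, μ(62) = 1, μ(63) = 0, μ(64) = 0, μ(65) = 1, μ(66) = -1, μ(67) = -1, μ(68) = 0, μ(69) = 1, μ(70) = -1, μ(71) = -1, μ(72) = 0, μ(73) = -1, μ(74) = 1, μ(75) = 0, μ(76) = 0, μ(77) = 1, μ(78) = -1, μ(79) = -1, μ(80) = 0, μ(81) = 0, μ(82) = 1, μ(83) = -1, μ(84) = 0, μ(85) = 1, μ(86) = 1, μ(87) = 1, μ(88) = 0, μ(89) = -1, μ(90) = 0, μ(91) = 1, μ(92) = 0, μ(93) = 1, μ(94) = 1, μ(95) = 1, μ(96) = 0, μ(97) = -1, μ(98) = 0, μ(99) = 0, μ(100) = 0, μ(101) = -1. Summing all 101 values: 0. (Mertens function M(x) = Σ_{n ≤ x} μ(n); on average M(x) should be small (PNT ⟺ M(x) = o(x)).)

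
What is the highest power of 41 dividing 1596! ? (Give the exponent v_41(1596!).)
v_41(1596!) = 38

Legendre's formula: v_p(n!) = Σ_{k ≥ 1} ⌊n / p^k⌋. For p = 41, n = 1596, the terms are:
  ⌊1596/41^1⌋ = ⌊1596/41⌋ = 38
(the next term ⌊1596/41^2⌋ = 0, terminating the sum). Summing: v_41(1596!) = 38 = 38.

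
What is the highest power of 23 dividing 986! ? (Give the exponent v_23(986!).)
v_23(986!) = 43

Legendre's formula: v_p(n!) = Σ_{k ≥ 1} ⌊n / p^k⌋. For p = 23, n = 986, the terms are:
  ⌊986/23^1⌋ = ⌊986/23⌋ = 42
  ⌊986/23^2⌋ = ⌊986/529⌋ = 1
(the next term ⌊986/23^3⌋ = 0, terminating the sum). Summing: v_23(986!) = 42 + 1 = 43.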